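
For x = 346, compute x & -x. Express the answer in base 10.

x = 101011010 = 346
-x (two's complement) = …010100110
AND   = 000000010 = 2
(x & -x isolates the lowest set bit of x.)

2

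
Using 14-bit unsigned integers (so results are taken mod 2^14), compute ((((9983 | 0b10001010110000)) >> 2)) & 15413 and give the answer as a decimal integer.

9983 = 10011011111111
0b10001010110000 = 10001010110000
→ | → 10011011111111 = 9983
→ >> 2 → 00100110111111 = 2495
15413 = 11110000110101
→ & → 00100000110101 = 2101

2101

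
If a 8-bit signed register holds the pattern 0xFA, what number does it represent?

-6

pattern = 11111010 (MSB is 1 ⇒ negative)
Invert: 00000101, add 1 → 00000110 = 6, so the value is -6.
(Equivalently: 250 - 2^8 = 250 - 256 = -6.)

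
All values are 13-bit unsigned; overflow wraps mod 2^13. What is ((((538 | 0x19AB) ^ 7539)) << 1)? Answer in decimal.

3472

538 = 0001000011010
0x19AB = 1100110101011
→ | → 1101110111011 = 7099
7539 = 1110101110011
→ ^ → 0011011001000 = 1736
→ << 1 (mod 2^13) → 0110110010000 = 3472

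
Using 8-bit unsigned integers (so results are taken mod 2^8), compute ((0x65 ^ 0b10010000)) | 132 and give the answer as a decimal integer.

245

0x65 = 01100101
0b10010000 = 10010000
→ ^ → 11110101 = 245
132 = 10000100
→ | → 11110101 = 245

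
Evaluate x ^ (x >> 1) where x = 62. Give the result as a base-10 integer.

33

x = 111110 = 62
x>>1 = 011111
XOR  = 100001 = 33
(x ^ (x >> 1) gives the standard binary-reflected Gray code of x.)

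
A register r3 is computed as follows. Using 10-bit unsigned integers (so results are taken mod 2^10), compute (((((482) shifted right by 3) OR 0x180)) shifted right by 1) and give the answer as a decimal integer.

222

482 = 0111100010
→ shifted right by 3 → 0000111100 = 60
0x180 = 0110000000
→ OR → 0110111100 = 444
→ shifted right by 1 → 0011011110 = 222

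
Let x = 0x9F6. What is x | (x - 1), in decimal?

2551

x = 100111110110 = 2550
x - 1 = 100111110101
OR    = 100111110111 = 2551
(x | (x - 1) sets all bits below the lowest set bit.)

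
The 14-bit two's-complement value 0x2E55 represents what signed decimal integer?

-4523

pattern = 10111001010101 (MSB is 1 ⇒ negative)
Invert: 01000110101010, add 1 → 01000110101011 = 4523, so the value is -4523.
(Equivalently: 11861 - 2^14 = 11861 - 16384 = -4523.)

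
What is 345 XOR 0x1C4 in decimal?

157

345 = 101011001
0x1C4 = 111000100
XOR → 010011101 = 157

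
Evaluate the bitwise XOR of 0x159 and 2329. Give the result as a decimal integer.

0x159 = 000101011001
2329 = 100100011001
XOR → 100001000000 = 2112

2112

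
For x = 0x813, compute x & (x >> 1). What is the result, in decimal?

x = 100000010011 = 2067
x>>1 = 010000001001
AND  = 000000000001 = 1
(x & (x >> 1) has a 1 wherever x has two consecutive 1 bits.)

1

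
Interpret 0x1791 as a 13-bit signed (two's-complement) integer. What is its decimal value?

-2159

pattern = 1011110010001 (MSB is 1 ⇒ negative)
Invert: 0100001101110, add 1 → 0100001101111 = 2159, so the value is -2159.
(Equivalently: 6033 - 2^13 = 6033 - 8192 = -2159.)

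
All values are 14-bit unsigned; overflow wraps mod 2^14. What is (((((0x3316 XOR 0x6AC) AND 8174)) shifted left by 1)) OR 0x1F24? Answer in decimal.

0x3316 = 11001100010110
0x6AC = 00011010101100
→ XOR → 11010110111010 = 13754
8174 = 01111111101110
→ AND → 01010110101010 = 5546
→ shifted left by 1 (mod 2^14) → 10101101010100 = 11092
0x1F24 = 01111100100100
→ OR → 11111101110100 = 16244

16244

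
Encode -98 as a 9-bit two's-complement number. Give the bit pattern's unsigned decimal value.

414

98 in 9 bits: 001100010
Invert: 110011101
Add 1:  110011110 = 414
(Check: 2^9 - 98 = 512 - 98 = 414.)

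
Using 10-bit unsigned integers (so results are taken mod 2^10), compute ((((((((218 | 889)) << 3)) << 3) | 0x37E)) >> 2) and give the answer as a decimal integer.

255

218 = 0011011010
889 = 1101111001
→ | → 1111111011 = 1019
→ << 3 (mod 2^10) → 1111011000 = 984
→ << 3 (mod 2^10) → 1011000000 = 704
0x37E = 1101111110
→ | → 1111111110 = 1022
→ >> 2 → 0011111111 = 255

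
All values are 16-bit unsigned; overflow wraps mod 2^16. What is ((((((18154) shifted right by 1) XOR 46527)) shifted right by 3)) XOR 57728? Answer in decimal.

18154 = 0100011011101010
→ shifted right by 1 → 0010001101110101 = 9077
46527 = 1011010110111111
→ XOR → 1001011011001010 = 38602
→ shifted right by 3 → 0001001011011001 = 4825
57728 = 1110000110000000
→ XOR → 1111001101011001 = 62297

62297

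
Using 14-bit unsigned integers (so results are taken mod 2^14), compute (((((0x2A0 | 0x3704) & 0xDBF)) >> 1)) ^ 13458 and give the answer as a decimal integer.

0x2A0 = 00001010100000
0x3704 = 11011100000100
→ | → 11011110100100 = 14244
0xDBF = 00110110111111
→ & → 00010110100100 = 1444
→ >> 1 → 00001011010010 = 722
13458 = 11010010010010
→ ^ → 11011001000000 = 13888

13888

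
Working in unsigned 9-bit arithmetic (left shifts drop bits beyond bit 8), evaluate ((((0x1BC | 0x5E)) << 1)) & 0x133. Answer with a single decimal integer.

304

0x1BC = 110111100
0x5E = 001011110
→ | → 111111110 = 510
→ << 1 (mod 2^9) → 111111100 = 508
0x133 = 100110011
→ & → 100110000 = 304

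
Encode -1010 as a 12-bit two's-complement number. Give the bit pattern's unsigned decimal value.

1010 in 12 bits: 001111110010
Invert: 110000001101
Add 1:  110000001110 = 3086
(Check: 2^12 - 1010 = 4096 - 1010 = 3086.)

3086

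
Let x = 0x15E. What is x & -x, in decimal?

2

x = 101011110 = 350
-x (two's complement) = …010100010
AND   = 000000010 = 2
(x & -x isolates the lowest set bit of x.)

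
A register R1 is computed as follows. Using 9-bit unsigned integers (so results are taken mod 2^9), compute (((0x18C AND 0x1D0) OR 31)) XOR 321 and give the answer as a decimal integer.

222

0x18C = 110001100
0x1D0 = 111010000
→ AND → 110000000 = 384
31 = 000011111
→ OR → 110011111 = 415
321 = 101000001
→ XOR → 011011110 = 222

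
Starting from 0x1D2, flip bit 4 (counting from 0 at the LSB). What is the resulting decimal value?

x = 111010010
bit 4 is currently 1; toggle it via x ^ (1 << 4) = x ^ 16
→ 111000010 = 450

450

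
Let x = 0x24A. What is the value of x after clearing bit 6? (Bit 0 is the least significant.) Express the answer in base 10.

x = 1001001010
bit 6 is currently 1; clear it via x & ~(1 << 6) = x & ~64
→ 1000001010 = 522

522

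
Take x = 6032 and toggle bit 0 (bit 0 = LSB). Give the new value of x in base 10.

6033

x = 1011110010000
bit 0 is currently 0; toggle it via x ^ (1 << 0) = x ^ 1
→ 1011110010001 = 6033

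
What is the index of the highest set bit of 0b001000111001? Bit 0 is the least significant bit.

0b001000111001 = 1000111001
The topmost 1 is at position 9 (since 2^9 = 512 ≤ 569 < 1024).

9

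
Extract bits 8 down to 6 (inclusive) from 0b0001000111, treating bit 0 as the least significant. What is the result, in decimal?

v = 0001000111
Shift right by 6: 0001
Mask low 3 bits: 001 = 1

1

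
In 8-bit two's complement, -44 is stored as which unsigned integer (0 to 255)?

44 in 8 bits: 00101100
Invert: 11010011
Add 1:  11010100 = 212
(Check: 2^8 - 44 = 256 - 44 = 212.)

212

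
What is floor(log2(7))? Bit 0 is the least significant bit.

7 = 111
The topmost 1 is at position 2 (since 2^2 = 4 ≤ 7 < 8).

2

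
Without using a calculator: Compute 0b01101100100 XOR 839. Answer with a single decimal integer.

35

a = 1101100100
839 = 1101000111
XOR → 0000100011 = 35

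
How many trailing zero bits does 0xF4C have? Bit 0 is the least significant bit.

0xF4C = 111101001100
Trailing zeros: 2, so the lowest set bit is bit 2 (value 4).

2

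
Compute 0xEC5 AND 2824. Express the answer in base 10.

0xEC5 = 111011000101
2824 = 101100001000
AND → 101000000000 = 2560

2560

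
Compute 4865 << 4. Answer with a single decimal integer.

4865 = 00001001100000001
shift left by 4 → 10011000000010000 = 77840
(equivalently, 4865 × 2^4 = 4865 × 16)

77840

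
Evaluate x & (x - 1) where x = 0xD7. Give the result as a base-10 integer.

x = 11010111 = 215
x - 1 = 11010110
AND   = 11010110 = 214
(x & (x - 1) clears the lowest set bit of x.)

214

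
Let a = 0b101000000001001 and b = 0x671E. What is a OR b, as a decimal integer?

a = 101000000001001
0x671E = 110011100011110
 OR → 111011100011111 = 30495

30495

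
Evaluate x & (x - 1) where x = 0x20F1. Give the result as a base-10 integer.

8432

x = 10000011110001 = 8433
x - 1 = 10000011110000
AND   = 10000011110000 = 8432
(x & (x - 1) clears the lowest set bit of x.)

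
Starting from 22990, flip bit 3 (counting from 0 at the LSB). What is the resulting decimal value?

x = 101100111001110
bit 3 is currently 1; toggle it via x ^ (1 << 3) = x ^ 8
→ 101100111000110 = 22982

22982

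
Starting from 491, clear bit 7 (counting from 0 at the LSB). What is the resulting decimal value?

x = 0111101011
bit 7 is currently 1; clear it via x & ~(1 << 7) = x & ~128
→ 0101101011 = 363

363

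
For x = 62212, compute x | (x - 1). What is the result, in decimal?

x = 1111001100000100 = 62212
x - 1 = 1111001100000011
OR    = 1111001100000111 = 62215
(x | (x - 1) sets all bits below the lowest set bit.)

62215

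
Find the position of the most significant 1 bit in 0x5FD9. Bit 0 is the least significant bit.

0x5FD9 = 101111111011001
The topmost 1 is at position 14 (since 2^14 = 16384 ≤ 24537 < 32768).

14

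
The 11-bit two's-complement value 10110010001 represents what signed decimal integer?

pattern = 10110010001 (MSB is 1 ⇒ negative)
Invert: 01001101110, add 1 → 01001101111 = 623, so the value is -623.
(Equivalently: 1425 - 2^11 = 1425 - 2048 = -623.)

-623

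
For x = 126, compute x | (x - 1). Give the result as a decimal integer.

127

x = 1111110 = 126
x - 1 = 1111101
OR    = 1111111 = 127
(x | (x - 1) sets all bits below the lowest set bit.)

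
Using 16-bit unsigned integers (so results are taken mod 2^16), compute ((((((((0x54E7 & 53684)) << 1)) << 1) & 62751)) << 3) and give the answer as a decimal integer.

128

0x54E7 = 0101010011100111
53684 = 1101000110110100
→ & → 0101000010100100 = 20644
→ << 1 (mod 2^16) → 1010000101001000 = 41288
→ << 1 (mod 2^16) → 0100001010010000 = 17040
62751 = 1111010100011111
→ & → 0100000000010000 = 16400
→ << 3 (mod 2^16) → 0000000010000000 = 128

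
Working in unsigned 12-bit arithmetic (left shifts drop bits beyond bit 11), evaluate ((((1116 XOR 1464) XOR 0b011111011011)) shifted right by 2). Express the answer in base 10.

399

1116 = 010001011100
1464 = 010110111000
→ XOR → 000111100100 = 484
0b011111011011 = 011111011011
→ XOR → 011000111111 = 1599
→ shifted right by 2 → 000110001111 = 399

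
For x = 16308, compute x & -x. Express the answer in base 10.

4

x = 11111110110100 = 16308
-x (two's complement) = …00000001001100
AND   = 00000000000100 = 4
(x & -x isolates the lowest set bit of x.)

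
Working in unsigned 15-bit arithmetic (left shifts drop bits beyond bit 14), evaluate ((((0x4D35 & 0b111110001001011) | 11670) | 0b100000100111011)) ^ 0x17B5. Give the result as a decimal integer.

0x4D35 = 100110100110101
0b111110001001011 = 111110001001011
→ & → 100110000000001 = 19457
11670 = 010110110010110
→ | → 110110110010111 = 28055
0b100000100111011 = 100000100111011
→ | → 110110110111111 = 28095
0x17B5 = 001011110110101
→ ^ → 111101000001010 = 31242

31242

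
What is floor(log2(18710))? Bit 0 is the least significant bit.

14

18710 = 100100100010110
The topmost 1 is at position 14 (since 2^14 = 16384 ≤ 18710 < 32768).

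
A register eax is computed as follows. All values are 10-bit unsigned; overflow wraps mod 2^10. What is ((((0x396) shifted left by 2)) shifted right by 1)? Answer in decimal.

300

0x396 = 1110010110
→ shifted left by 2 (mod 2^10) → 1001011000 = 600
→ shifted right by 1 → 0100101100 = 300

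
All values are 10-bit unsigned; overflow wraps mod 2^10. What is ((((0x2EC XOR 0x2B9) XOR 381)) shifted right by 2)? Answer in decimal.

0x2EC = 1011101100
0x2B9 = 1010111001
→ XOR → 0001010101 = 85
381 = 0101111101
→ XOR → 0100101000 = 296
→ shifted right by 2 → 0001001010 = 74

74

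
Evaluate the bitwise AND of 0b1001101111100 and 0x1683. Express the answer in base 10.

4608

a = 1001101111100
0x1683 = 1011010000011
AND → 1001000000000 = 4608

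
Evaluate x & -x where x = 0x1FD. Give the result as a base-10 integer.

x = 111111101 = 509
-x (two's complement) = …000000011
AND   = 000000001 = 1
(x & -x isolates the lowest set bit of x.)

1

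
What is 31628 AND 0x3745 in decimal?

31628 = 111101110001100
0x3745 = 011011101000101
AND → 011001100000100 = 13060

13060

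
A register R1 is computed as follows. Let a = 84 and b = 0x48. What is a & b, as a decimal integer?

84 = 1010100
0x48 = 1001000
AND → 1000000 = 64

64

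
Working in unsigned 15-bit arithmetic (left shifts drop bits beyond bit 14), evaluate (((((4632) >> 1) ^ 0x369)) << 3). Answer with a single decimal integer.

21288

4632 = 001001000011000
→ >> 1 → 000100100001100 = 2316
0x369 = 000001101101001
→ ^ → 000101001100101 = 2661
→ << 3 (mod 2^15) → 101001100101000 = 21288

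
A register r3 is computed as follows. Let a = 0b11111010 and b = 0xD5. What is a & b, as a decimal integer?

208

a = 11111010
0xD5 = 11010101
AND → 11010000 = 208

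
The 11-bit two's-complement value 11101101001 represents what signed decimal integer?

-151

pattern = 11101101001 (MSB is 1 ⇒ negative)
Invert: 00010010110, add 1 → 00010010111 = 151, so the value is -151.
(Equivalently: 1897 - 2^11 = 1897 - 2048 = -151.)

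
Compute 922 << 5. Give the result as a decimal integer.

922 = 000001110011010
shift left by 5 → 111001101000000 = 29504
(equivalently, 922 × 2^5 = 922 × 32)

29504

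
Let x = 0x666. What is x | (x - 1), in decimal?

1639

x = 11001100110 = 1638
x - 1 = 11001100101
OR    = 11001100111 = 1639
(x | (x - 1) sets all bits below the lowest set bit.)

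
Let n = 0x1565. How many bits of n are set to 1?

7

0x1565 = 1010101100101
Count the 1s: 1 + 1 + 1 + 1 + 1 + 1 + 1 = 7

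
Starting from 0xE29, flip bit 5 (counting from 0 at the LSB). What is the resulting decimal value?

3593

x = 111000101001
bit 5 is currently 1; toggle it via x ^ (1 << 5) = x ^ 32
→ 111000001001 = 3593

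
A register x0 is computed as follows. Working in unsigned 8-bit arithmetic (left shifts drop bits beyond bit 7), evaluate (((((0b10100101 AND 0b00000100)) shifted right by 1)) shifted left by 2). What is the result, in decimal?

8

0b10100101 = 10100101
0b00000100 = 00000100
→ AND → 00000100 = 4
→ shifted right by 1 → 00000010 = 2
→ shifted left by 2 (mod 2^8) → 00001000 = 8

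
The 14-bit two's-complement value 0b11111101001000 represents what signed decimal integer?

-184

pattern = 11111101001000 (MSB is 1 ⇒ negative)
Invert: 00000010110111, add 1 → 00000010111000 = 184, so the value is -184.
(Equivalently: 16200 - 2^14 = 16200 - 16384 = -184.)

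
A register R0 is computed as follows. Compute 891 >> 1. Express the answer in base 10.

891 = 1101111011
shift right by 1 → 0110111101 = 445
(equivalently, floor(891 / 2))

445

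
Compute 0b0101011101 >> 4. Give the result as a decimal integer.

21

x = 101011101
shift right by 4 → 000010101 = 21
(equivalently, floor(349 / 16))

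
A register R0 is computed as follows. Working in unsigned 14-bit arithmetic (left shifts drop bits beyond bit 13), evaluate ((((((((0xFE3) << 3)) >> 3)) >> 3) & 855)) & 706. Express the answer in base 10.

64

0xFE3 = 00111111100011
→ << 3 (mod 2^14) → 11111100011000 = 16152
→ >> 3 → 00011111100011 = 2019
→ >> 3 → 00000011111100 = 252
855 = 00001101010111
→ & → 00000001010100 = 84
706 = 00001011000010
→ & → 00000001000000 = 64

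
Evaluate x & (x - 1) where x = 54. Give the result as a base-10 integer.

52

x = 110110 = 54
x - 1 = 110101
AND   = 110100 = 52
(x & (x - 1) clears the lowest set bit of x.)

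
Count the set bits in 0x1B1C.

7

0x1B1C = 1101100011100
Count the 1s: 1 + 1 + 1 + 1 + 1 + 1 + 1 = 7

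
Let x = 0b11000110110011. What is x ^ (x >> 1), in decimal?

x = 11000110110011 = 12723
x>>1 = 01100011011001
XOR  = 10100101101010 = 10602
(x ^ (x >> 1) gives the standard binary-reflected Gray code of x.)

10602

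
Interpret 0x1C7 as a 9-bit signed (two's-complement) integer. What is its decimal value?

pattern = 111000111 (MSB is 1 ⇒ negative)
Invert: 000111000, add 1 → 000111001 = 57, so the value is -57.
(Equivalently: 455 - 2^9 = 455 - 512 = -57.)

-57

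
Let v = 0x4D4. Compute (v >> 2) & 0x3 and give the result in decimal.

1

v = 010011010100
Shift right by 2: 0100110101
Mask low 2 bits: 01 = 1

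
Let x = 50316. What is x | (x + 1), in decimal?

50317

x = 1100010010001100 = 50316
x + 1 = 1100010010001101
OR    = 1100010010001101 = 50317
(x | (x + 1) sets the lowest cleared bit.)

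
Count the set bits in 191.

7

191 = 10111111
Count the 1s: 1 + 1 + 1 + 1 + 1 + 1 + 1 = 7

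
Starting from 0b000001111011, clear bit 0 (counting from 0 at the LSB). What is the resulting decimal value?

122

x = 000001111011
bit 0 is currently 1; clear it via x & ~(1 << 0) = x & ~1
→ 000001111010 = 122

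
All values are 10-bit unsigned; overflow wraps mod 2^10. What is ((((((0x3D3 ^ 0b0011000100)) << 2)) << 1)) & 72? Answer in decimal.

8

0x3D3 = 1111010011
0b0011000100 = 0011000100
→ ^ → 1100010111 = 791
→ << 2 (mod 2^10) → 0001011100 = 92
→ << 1 (mod 2^10) → 0010111000 = 184
72 = 0001001000
→ & → 0000001000 = 8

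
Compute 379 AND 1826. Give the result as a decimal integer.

290

379 = 00101111011
1826 = 11100100010
AND → 00100100010 = 290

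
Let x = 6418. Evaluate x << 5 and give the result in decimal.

205376

6418 = 000001100100010010
shift left by 5 → 110010001001000000 = 205376
(equivalently, 6418 × 2^5 = 6418 × 32)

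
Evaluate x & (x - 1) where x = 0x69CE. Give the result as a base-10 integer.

27084

x = 110100111001110 = 27086
x - 1 = 110100111001101
AND   = 110100111001100 = 27084
(x & (x - 1) clears the lowest set bit of x.)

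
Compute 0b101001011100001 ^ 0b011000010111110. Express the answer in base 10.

a = 101001011100001
b = 011000010111110
XOR → 110001001011111 = 25183

25183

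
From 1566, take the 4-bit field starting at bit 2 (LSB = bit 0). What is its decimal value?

v = 11000011110
Shift right by 2: 110000111
Mask low 4 bits: 0111 = 7

7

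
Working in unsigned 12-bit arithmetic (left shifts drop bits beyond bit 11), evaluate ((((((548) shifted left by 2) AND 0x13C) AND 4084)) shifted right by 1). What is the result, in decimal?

8

548 = 001000100100
→ shifted left by 2 (mod 2^12) → 100010010000 = 2192
0x13C = 000100111100
→ AND → 000000010000 = 16
4084 = 111111110100
→ AND → 000000010000 = 16
→ shifted right by 1 → 000000001000 = 8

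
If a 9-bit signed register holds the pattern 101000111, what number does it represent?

-185

pattern = 101000111 (MSB is 1 ⇒ negative)
Invert: 010111000, add 1 → 010111001 = 185, so the value is -185.
(Equivalently: 327 - 2^9 = 327 - 512 = -185.)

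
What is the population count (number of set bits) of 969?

969 = 1111001001
Count the 1s: 1 + 1 + 1 + 1 + 1 + 1 = 6

6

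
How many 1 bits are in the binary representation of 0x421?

0x421 = 10000100001
Count the 1s: 1 + 1 + 1 = 3

3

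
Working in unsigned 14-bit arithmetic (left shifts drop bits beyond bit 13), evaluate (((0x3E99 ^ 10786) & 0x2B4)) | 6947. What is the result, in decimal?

0x3E99 = 11111010011001
10786 = 10101000100010
→ ^ → 01010010111011 = 5307
0x2B4 = 00001010110100
→ & → 00000010110000 = 176
6947 = 01101100100011
→ | → 01101110110011 = 7091

7091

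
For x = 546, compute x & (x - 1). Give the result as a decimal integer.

x = 1000100010 = 546
x - 1 = 1000100001
AND   = 1000100000 = 544
(x & (x - 1) clears the lowest set bit of x.)

544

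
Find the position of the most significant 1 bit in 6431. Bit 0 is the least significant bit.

12

6431 = 1100100011111
The topmost 1 is at position 12 (since 2^12 = 4096 ≤ 6431 < 8192).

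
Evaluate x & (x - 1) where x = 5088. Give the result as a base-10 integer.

5056

x = 1001111100000 = 5088
x - 1 = 1001111011111
AND   = 1001111000000 = 5056
(x & (x - 1) clears the lowest set bit of x.)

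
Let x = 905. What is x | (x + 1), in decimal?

x = 1110001001 = 905
x + 1 = 1110001010
OR    = 1110001011 = 907
(x | (x + 1) sets the lowest cleared bit.)

907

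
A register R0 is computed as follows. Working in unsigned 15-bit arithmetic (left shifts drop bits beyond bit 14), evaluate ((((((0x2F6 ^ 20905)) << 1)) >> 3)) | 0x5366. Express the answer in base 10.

22519

0x2F6 = 000001011110110
20905 = 101000110101001
→ ^ → 101001101011111 = 21343
→ << 1 (mod 2^15) → 010011010111110 = 9918
→ >> 3 → 000010011010111 = 1239
0x5366 = 101001101100110
→ | → 101011111110111 = 22519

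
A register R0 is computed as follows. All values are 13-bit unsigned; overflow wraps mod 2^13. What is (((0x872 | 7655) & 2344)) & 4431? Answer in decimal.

256

0x872 = 0100001110010
7655 = 1110111100111
→ | → 1110111110111 = 7671
2344 = 0100100101000
→ & → 0100100100000 = 2336
4431 = 1000101001111
→ & → 0000100000000 = 256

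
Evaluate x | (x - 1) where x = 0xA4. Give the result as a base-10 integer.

167

x = 10100100 = 164
x - 1 = 10100011
OR    = 10100111 = 167
(x | (x - 1) sets all bits below the lowest set bit.)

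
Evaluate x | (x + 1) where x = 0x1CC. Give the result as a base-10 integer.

461

x = 111001100 = 460
x + 1 = 111001101
OR    = 111001101 = 461
(x | (x + 1) sets the lowest cleared bit.)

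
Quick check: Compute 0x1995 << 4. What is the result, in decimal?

104784

0x1995 = 00001100110010101
shift left by 4 → 11001100101010000 = 104784
(equivalently, 6549 × 2^4 = 6549 × 16)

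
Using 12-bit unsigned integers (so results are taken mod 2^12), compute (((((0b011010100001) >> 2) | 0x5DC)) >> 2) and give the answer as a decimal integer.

383

0b011010100001 = 011010100001
→ >> 2 → 000110101000 = 424
0x5DC = 010111011100
→ | → 010111111100 = 1532
→ >> 2 → 000101111111 = 383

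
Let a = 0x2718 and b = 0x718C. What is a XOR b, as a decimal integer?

22164

0x2718 = 010011100011000
0x718C = 111000110001100
XOR → 101011010010100 = 22164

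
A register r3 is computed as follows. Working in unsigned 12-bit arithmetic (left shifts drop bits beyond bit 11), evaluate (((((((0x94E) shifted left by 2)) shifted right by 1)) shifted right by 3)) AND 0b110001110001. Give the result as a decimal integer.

81

0x94E = 100101001110
→ shifted left by 2 (mod 2^12) → 010100111000 = 1336
→ shifted right by 1 → 001010011100 = 668
→ shifted right by 3 → 000001010011 = 83
0b110001110001 = 110001110001
→ AND → 000001010001 = 81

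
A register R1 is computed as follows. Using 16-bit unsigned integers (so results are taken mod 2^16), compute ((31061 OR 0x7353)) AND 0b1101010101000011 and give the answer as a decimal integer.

20803

31061 = 0111100101010101
0x7353 = 0111001101010011
→ OR → 0111101101010111 = 31575
0b1101010101000011 = 1101010101000011
→ AND → 0101000101000011 = 20803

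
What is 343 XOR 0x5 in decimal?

338

343 = 101010111
0x5 = 000000101
XOR → 101010010 = 338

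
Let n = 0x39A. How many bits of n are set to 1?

0x39A = 1110011010
Count the 1s: 1 + 1 + 1 + 1 + 1 + 1 = 6

6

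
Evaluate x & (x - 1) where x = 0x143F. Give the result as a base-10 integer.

5182

x = 1010000111111 = 5183
x - 1 = 1010000111110
AND   = 1010000111110 = 5182
(x & (x - 1) clears the lowest set bit of x.)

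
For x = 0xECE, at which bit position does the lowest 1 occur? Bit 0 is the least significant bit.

1

0xECE = 111011001110
Trailing zeros: 1, so the lowest set bit is bit 1 (value 2).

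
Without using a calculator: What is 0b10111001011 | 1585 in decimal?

a = 10111001011
1585 = 11000110001
 OR → 11111111011 = 2043

2043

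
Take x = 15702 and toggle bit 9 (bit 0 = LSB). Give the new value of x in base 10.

16214

x = 11110101010110
bit 9 is currently 0; toggle it via x ^ (1 << 9) = x ^ 512
→ 11111101010110 = 16214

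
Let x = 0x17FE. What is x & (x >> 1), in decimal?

1022

x = 1011111111110 = 6142
x>>1 = 0101111111111
AND  = 0001111111110 = 1022
(x & (x >> 1) has a 1 wherever x has two consecutive 1 bits.)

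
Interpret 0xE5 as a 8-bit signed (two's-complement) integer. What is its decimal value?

-27

pattern = 11100101 (MSB is 1 ⇒ negative)
Invert: 00011010, add 1 → 00011011 = 27, so the value is -27.
(Equivalently: 229 - 2^8 = 229 - 256 = -27.)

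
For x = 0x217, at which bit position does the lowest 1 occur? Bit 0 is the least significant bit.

0x217 = 1000010111
Trailing zeros: 0, so the lowest set bit is bit 0 (value 1).

0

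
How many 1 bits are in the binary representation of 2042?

2042 = 11111111010
Count the 1s: 1 + 1 + 1 + 1 + 1 + 1 + 1 + 1 + 1 = 9

9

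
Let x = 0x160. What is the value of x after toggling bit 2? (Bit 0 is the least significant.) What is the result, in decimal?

x = 101100000
bit 2 is currently 0; toggle it via x ^ (1 << 2) = x ^ 4
→ 101100100 = 356

356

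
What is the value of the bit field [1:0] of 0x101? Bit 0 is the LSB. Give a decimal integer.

1

v = 000100000001
Shift right by 0: 000100000001
Mask low 2 bits: 01 = 1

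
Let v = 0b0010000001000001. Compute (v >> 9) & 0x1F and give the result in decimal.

16

v = 0010000001000001
Shift right by 9: 0010000
Mask low 5 bits: 10000 = 16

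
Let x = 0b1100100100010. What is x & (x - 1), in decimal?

x = 1100100100010 = 6434
x - 1 = 1100100100001
AND   = 1100100100000 = 6432
(x & (x - 1) clears the lowest set bit of x.)

6432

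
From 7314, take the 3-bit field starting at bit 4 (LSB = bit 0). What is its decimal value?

1

v = 1110010010010
Shift right by 4: 111001001
Mask low 3 bits: 001 = 1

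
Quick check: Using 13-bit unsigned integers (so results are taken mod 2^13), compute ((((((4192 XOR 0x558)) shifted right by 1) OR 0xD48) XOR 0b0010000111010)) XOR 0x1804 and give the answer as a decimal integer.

5090

4192 = 1000001100000
0x558 = 0010101011000
→ XOR → 1010100111000 = 5432
→ shifted right by 1 → 0101010011100 = 2716
0xD48 = 0110101001000
→ OR → 0111111011100 = 4060
0b0010000111010 = 0010000111010
→ XOR → 0101111100110 = 3046
0x1804 = 1100000000100
→ XOR → 1001111100010 = 5090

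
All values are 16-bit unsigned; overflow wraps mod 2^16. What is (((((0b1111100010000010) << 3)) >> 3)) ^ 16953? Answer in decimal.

0b1111100010000010 = 1111100010000010
→ << 3 (mod 2^16) → 1100010000010000 = 50192
→ >> 3 → 0001100010000010 = 6274
16953 = 0100001000111001
→ ^ → 0101101010111011 = 23227

23227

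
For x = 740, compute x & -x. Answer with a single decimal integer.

x = 1011100100 = 740
-x (two's complement) = …0100011100
AND   = 0000000100 = 4
(x & -x isolates the lowest set bit of x.)

4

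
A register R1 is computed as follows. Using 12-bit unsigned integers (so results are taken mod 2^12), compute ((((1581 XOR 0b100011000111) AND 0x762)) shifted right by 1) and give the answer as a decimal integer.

1581 = 011000101101
0b100011000111 = 100011000111
→ XOR → 111011101010 = 3818
0x762 = 011101100010
→ AND → 011001100010 = 1634
→ shifted right by 1 → 001100110001 = 817

817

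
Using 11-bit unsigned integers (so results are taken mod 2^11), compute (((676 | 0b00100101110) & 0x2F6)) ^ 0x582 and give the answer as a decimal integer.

676 = 01010100100
0b00100101110 = 00100101110
→ | → 01110101110 = 942
0x2F6 = 01011110110
→ & → 01010100110 = 678
0x582 = 10110000010
→ ^ → 11100100100 = 1828

1828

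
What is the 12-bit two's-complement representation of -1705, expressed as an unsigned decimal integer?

1705 in 12 bits: 011010101001
Invert: 100101010110
Add 1:  100101010111 = 2391
(Check: 2^12 - 1705 = 4096 - 1705 = 2391.)

2391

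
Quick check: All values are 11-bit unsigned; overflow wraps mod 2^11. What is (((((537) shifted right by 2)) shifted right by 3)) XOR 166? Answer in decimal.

537 = 01000011001
→ shifted right by 2 → 00010000110 = 134
→ shifted right by 3 → 00000010000 = 16
166 = 00010100110
→ XOR → 00010110110 = 182

182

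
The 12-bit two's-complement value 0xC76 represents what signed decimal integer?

-906

pattern = 110001110110 (MSB is 1 ⇒ negative)
Invert: 001110001001, add 1 → 001110001010 = 906, so the value is -906.
(Equivalently: 3190 - 2^12 = 3190 - 4096 = -906.)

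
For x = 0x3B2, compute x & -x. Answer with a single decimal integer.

x = 1110110010 = 946
-x (two's complement) = …0001001110
AND   = 0000000010 = 2
(x & -x isolates the lowest set bit of x.)

2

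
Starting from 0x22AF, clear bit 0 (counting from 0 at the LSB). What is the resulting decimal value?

x = 10001010101111
bit 0 is currently 1; clear it via x & ~(1 << 0) = x & ~1
→ 10001010101110 = 8878

8878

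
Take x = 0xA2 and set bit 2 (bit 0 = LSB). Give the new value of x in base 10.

166

x = 10100010
bit 2 is currently 0; set it via x | (1 << 2) = x | 4
→ 10100110 = 166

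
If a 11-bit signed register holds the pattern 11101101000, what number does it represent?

pattern = 11101101000 (MSB is 1 ⇒ negative)
Invert: 00010010111, add 1 → 00010011000 = 152, so the value is -152.
(Equivalently: 1896 - 2^11 = 1896 - 2048 = -152.)

-152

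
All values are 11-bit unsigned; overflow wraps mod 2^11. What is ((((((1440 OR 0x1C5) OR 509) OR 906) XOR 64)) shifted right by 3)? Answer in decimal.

1440 = 10110100000
0x1C5 = 00111000101
→ OR → 10111100101 = 1509
509 = 00111111101
→ OR → 10111111101 = 1533
906 = 01110001010
→ OR → 11111111111 = 2047
64 = 00001000000
→ XOR → 11110111111 = 1983
→ shifted right by 3 → 00011110111 = 247

247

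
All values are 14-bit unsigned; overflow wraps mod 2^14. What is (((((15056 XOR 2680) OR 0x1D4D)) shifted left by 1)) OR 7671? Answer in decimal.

15056 = 11101011010000
2680 = 00101001111000
→ XOR → 11000010101000 = 12456
0x1D4D = 01110101001101
→ OR → 11110111101101 = 15853
→ shifted left by 1 (mod 2^14) → 11101111011010 = 15322
7671 = 01110111110111
→ OR → 11111111111111 = 16383

16383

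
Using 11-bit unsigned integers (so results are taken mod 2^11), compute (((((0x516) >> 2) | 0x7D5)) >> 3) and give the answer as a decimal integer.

0x516 = 10100010110
→ >> 2 → 00101000101 = 325
0x7D5 = 11111010101
→ | → 11111010101 = 2005
→ >> 3 → 00011111010 = 250

250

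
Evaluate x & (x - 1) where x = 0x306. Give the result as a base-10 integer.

x = 1100000110 = 774
x - 1 = 1100000101
AND   = 1100000100 = 772
(x & (x - 1) clears the lowest set bit of x.)

772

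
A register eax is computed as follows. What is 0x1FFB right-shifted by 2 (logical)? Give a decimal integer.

0x1FFB = 1111111111011
shift right by 2 → 0011111111110 = 2046
(equivalently, floor(8187 / 4))

2046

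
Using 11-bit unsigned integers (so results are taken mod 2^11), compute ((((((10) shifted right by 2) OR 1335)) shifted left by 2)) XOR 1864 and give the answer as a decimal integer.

916

10 = 00000001010
→ shifted right by 2 → 00000000010 = 2
1335 = 10100110111
→ OR → 10100110111 = 1335
→ shifted left by 2 (mod 2^11) → 10011011100 = 1244
1864 = 11101001000
→ XOR → 01110010100 = 916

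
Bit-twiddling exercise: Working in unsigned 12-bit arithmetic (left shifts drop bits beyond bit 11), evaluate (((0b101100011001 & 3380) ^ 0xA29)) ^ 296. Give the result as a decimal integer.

0b101100011001 = 101100011001
3380 = 110100110100
→ & → 100100010000 = 2320
0xA29 = 101000101001
→ ^ → 001100111001 = 825
296 = 000100101000
→ ^ → 001000010001 = 529

529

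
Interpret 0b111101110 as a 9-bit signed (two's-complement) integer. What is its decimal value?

pattern = 111101110 (MSB is 1 ⇒ negative)
Invert: 000010001, add 1 → 000010010 = 18, so the value is -18.
(Equivalently: 494 - 2^9 = 494 - 512 = -18.)

-18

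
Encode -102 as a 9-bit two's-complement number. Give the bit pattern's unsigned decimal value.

102 in 9 bits: 001100110
Invert: 110011001
Add 1:  110011010 = 410
(Check: 2^9 - 102 = 512 - 102 = 410.)

410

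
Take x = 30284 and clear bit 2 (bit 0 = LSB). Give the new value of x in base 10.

30280

x = 111011001001100
bit 2 is currently 1; clear it via x & ~(1 << 2) = x & ~4
→ 111011001001000 = 30280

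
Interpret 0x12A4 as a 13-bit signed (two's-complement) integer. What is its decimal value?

-3420

pattern = 1001010100100 (MSB is 1 ⇒ negative)
Invert: 0110101011011, add 1 → 0110101011100 = 3420, so the value is -3420.
(Equivalently: 4772 - 2^13 = 4772 - 8192 = -3420.)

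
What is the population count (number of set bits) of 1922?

1922 = 11110000010
Count the 1s: 1 + 1 + 1 + 1 + 1 = 5

5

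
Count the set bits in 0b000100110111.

6

n = 100110111
Count the 1s: 1 + 1 + 1 + 1 + 1 + 1 = 6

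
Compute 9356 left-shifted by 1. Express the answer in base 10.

9356 = 010010010001100
shift left by 1 → 100100100011000 = 18712
(equivalently, 9356 × 2^1 = 9356 × 2)

18712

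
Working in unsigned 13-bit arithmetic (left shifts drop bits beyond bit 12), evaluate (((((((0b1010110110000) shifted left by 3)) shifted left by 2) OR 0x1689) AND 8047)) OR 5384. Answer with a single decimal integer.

0b1010110110000 = 1010110110000
→ shifted left by 3 (mod 2^13) → 0110110000000 = 3456
→ shifted left by 2 (mod 2^13) → 1011000000000 = 5632
0x1689 = 1011010001001
→ OR → 1011010001001 = 5769
8047 = 1111101101111
→ AND → 1011000001001 = 5641
5384 = 1010100001000
→ OR → 1011100001001 = 5897

5897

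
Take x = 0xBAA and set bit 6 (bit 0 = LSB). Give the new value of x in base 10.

3050

x = 101110101010
bit 6 is currently 0; set it via x | (1 << 6) = x | 64
→ 101111101010 = 3050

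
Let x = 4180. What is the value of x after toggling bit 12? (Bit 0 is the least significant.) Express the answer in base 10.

x = 1000001010100
bit 12 is currently 1; toggle it via x ^ (1 << 12) = x ^ 4096
→ 0000001010100 = 84

84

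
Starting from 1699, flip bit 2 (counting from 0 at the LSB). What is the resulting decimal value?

1703

x = 11010100011
bit 2 is currently 0; toggle it via x ^ (1 << 2) = x ^ 4
→ 11010100111 = 1703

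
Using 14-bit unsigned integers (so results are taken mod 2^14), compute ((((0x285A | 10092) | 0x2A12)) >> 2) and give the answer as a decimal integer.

0x285A = 10100001011010
10092 = 10011101101100
→ | → 10111101111110 = 12158
0x2A12 = 10101000010010
→ | → 10111101111110 = 12158
→ >> 2 → 00101111011111 = 3039

3039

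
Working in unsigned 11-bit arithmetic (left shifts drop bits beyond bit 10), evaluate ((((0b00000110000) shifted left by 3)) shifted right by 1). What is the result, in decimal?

0b00000110000 = 00000110000
→ shifted left by 3 (mod 2^11) → 00110000000 = 384
→ shifted right by 1 → 00011000000 = 192

192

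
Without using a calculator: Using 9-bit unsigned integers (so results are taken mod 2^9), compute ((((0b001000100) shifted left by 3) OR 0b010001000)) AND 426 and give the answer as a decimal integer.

0b001000100 = 001000100
→ shifted left by 3 (mod 2^9) → 000100000 = 32
0b010001000 = 010001000
→ OR → 010101000 = 168
426 = 110101010
→ AND → 010101000 = 168

168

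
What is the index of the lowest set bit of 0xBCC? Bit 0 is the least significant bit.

0xBCC = 101111001100
Trailing zeros: 2, so the lowest set bit is bit 2 (value 4).

2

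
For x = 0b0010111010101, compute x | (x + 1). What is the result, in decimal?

x = 10111010101 = 1493
x + 1 = 10111010110
OR    = 10111010111 = 1495
(x | (x + 1) sets the lowest cleared bit.)

1495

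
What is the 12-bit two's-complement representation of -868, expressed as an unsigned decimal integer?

3228

868 in 12 bits: 001101100100
Invert: 110010011011
Add 1:  110010011100 = 3228
(Check: 2^12 - 868 = 4096 - 868 = 3228.)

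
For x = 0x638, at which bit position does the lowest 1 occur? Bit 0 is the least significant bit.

0x638 = 11000111000
Trailing zeros: 3, so the lowest set bit is bit 3 (value 8).

3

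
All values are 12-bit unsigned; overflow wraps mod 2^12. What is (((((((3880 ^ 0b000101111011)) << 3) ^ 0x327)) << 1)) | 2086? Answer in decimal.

2942

3880 = 111100101000
0b000101111011 = 000101111011
→ ^ → 111001010011 = 3667
→ << 3 (mod 2^12) → 001010011000 = 664
0x327 = 001100100111
→ ^ → 000110111111 = 447
→ << 1 (mod 2^12) → 001101111110 = 894
2086 = 100000100110
→ | → 101101111110 = 2942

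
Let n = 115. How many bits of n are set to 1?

115 = 1110011
Count the 1s: 1 + 1 + 1 + 1 + 1 = 5

5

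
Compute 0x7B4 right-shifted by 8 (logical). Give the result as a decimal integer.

7

0x7B4 = 11110110100
shift right by 8 → 00000000111 = 7
(equivalently, floor(1972 / 256))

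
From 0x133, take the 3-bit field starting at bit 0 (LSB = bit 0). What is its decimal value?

v = 00100110011
Shift right by 0: 00100110011
Mask low 3 bits: 011 = 3

3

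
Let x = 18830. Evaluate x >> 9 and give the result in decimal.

18830 = 100100110001110
shift right by 9 → 000000000100100 = 36
(equivalently, floor(18830 / 512))

36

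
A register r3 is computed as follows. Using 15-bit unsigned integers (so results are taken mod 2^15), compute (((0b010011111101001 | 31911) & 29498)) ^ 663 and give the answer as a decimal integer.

29117

0b010011111101001 = 010011111101001
31911 = 111110010100111
→ | → 111111111101111 = 32751
29498 = 111001100111010
→ & → 111001100101010 = 29482
663 = 000001010010111
→ ^ → 111000110111101 = 29117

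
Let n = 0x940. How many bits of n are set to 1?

3

0x940 = 100101000000
Count the 1s: 1 + 1 + 1 = 3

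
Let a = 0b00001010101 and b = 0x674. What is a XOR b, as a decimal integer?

a = 00001010101
0x674 = 11001110100
XOR → 11000100001 = 1569

1569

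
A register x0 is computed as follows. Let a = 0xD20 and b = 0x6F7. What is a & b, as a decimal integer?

0xD20 = 110100100000
0x6F7 = 011011110111
AND → 010000100000 = 1056

1056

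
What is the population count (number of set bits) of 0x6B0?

5

0x6B0 = 11010110000
Count the 1s: 1 + 1 + 1 + 1 + 1 = 5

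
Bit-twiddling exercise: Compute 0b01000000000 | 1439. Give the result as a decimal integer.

1951

a = 01000000000
1439 = 10110011111
 OR → 11110011111 = 1951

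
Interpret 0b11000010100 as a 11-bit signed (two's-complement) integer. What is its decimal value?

-492

pattern = 11000010100 (MSB is 1 ⇒ negative)
Invert: 00111101011, add 1 → 00111101100 = 492, so the value is -492.
(Equivalently: 1556 - 2^11 = 1556 - 2048 = -492.)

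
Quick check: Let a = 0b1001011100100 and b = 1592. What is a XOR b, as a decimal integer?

5340

a = 1001011100100
1592 = 0011000111000
XOR → 1010011011100 = 5340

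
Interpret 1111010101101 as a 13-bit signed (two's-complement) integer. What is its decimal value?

-339

pattern = 1111010101101 (MSB is 1 ⇒ negative)
Invert: 0000101010010, add 1 → 0000101010011 = 339, so the value is -339.
(Equivalently: 7853 - 2^13 = 7853 - 8192 = -339.)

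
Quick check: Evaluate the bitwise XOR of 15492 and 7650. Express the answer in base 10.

15492 = 11110010000100
7650 = 01110111100010
XOR → 10000101100110 = 8550

8550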